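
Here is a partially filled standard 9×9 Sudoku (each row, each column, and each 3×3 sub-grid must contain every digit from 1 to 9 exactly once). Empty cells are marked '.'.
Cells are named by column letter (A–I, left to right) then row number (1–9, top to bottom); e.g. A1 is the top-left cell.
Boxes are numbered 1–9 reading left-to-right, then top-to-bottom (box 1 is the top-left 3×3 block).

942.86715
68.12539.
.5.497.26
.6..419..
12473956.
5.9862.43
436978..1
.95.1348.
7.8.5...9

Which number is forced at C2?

7

Row 2 already contains {1, 2, 3, 5, 6, 8, 9}.
Column C already contains {2, 4, 5, 6, 8, 9}.
Its 3×3 block (box 1) already contains {2, 4, 5, 6, 8, 9}.
The only value from 1–9 not eliminated is 7, so C2 = 7.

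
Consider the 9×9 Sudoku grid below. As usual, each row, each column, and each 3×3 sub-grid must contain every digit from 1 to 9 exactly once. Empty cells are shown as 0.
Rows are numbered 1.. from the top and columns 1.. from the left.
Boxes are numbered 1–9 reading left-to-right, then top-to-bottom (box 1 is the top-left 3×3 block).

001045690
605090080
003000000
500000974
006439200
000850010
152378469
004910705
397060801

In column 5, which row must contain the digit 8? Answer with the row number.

3

Consider where 8 can go in column 5.
row 4, column 5 is out (box 5 already has a 8).
So the only cell in column 5 that can hold 8 is row 3, column 5.
That is row 3.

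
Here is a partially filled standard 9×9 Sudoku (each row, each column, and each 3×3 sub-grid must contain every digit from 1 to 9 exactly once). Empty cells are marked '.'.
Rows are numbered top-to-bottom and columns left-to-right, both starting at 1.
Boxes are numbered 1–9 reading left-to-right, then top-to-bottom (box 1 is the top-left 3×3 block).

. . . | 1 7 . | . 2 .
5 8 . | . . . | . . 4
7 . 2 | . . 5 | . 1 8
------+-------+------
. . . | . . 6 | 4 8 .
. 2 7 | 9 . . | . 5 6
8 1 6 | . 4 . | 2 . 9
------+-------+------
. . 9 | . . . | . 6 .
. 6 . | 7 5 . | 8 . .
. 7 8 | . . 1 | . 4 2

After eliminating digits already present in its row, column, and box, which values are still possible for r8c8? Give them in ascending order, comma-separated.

Row 8 already contains {5, 6, 7, 8}.
Column 8 already contains {1, 2, 4, 5, 6, 8}.
Its 3×3 block (box 9) already contains {2, 4, 6, 8}.
Removing those from 1–9 leaves {3, 9} as the candidates for r8c8.

3,9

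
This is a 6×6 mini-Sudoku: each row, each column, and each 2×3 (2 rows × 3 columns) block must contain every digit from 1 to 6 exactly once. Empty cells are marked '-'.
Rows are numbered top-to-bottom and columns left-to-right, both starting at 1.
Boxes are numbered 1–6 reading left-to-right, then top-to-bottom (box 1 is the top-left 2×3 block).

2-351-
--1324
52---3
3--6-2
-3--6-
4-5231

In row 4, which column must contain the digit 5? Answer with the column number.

Consider where 5 can go in row 4.
R4C2 is out (box 3 already has a 5).
R4C3 is out (column 3 already has a 5).
So the only cell in row 4 that can hold 5 is R4C5.
That is column 5.

5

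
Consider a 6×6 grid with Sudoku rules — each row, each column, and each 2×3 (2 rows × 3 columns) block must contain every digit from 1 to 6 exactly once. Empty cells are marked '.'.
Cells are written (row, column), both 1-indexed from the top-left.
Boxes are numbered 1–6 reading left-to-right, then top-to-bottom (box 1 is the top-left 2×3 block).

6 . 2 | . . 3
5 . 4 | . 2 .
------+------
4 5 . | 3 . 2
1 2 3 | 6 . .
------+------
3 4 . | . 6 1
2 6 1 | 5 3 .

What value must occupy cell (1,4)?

4

Cell (1,4) itself could take any of {1, 4} by direct elimination.
Consider where 4 can go in column 4.
(2,4) is out (row 2 already has a 4).
(5,4) is out (row 5 already has a 4).
So the only cell in column 4 that can hold 4 is (1,4).
Therefore (1,4) = 4.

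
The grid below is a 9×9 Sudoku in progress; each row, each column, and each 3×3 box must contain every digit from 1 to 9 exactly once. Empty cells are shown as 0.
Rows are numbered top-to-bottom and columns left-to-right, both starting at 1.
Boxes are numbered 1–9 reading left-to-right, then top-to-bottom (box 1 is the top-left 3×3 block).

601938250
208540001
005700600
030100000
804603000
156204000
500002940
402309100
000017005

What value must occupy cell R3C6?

1

Row 3 already contains {5, 6, 7}.
Column 6 already contains {2, 3, 4, 7, 8, 9}.
Its 3×3 block (box 2) already contains {3, 4, 5, 7, 8, 9}.
The only value from 1–9 not eliminated is 1, so R3C6 = 1.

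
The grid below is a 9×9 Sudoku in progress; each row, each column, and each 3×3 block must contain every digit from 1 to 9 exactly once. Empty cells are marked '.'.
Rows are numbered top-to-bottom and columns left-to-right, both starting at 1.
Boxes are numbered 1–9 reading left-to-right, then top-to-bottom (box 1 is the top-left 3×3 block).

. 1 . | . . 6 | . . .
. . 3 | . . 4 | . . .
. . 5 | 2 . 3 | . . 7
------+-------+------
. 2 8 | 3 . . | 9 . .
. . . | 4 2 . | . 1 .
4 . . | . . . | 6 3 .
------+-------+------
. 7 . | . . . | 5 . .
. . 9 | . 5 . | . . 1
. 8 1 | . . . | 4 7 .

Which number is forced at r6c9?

Cell r6c9 itself could take any of {2, 5, 8} by direct elimination.
Consider where 2 can go in box 6.
r4c8 is out (row 4 already has a 2).
r4c9 is out (row 4 already has a 2).
r5c7 is out (row 5 already has a 2).
r5c9 is out (row 5 already has a 2).
So the only cell in box 6 that can hold 2 is r6c9.
Therefore r6c9 = 2.

2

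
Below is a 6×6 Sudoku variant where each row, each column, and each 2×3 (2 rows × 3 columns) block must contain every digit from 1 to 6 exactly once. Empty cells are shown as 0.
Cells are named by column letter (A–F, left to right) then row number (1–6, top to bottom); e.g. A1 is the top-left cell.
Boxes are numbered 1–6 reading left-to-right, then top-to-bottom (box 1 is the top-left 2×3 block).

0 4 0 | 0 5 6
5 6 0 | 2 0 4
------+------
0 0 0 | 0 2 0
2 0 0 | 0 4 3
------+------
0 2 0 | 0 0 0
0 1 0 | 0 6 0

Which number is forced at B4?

Row 4 already contains {2, 3, 4}.
Column B already contains {1, 2, 4, 6}.
Its 2×3 block (box 3) already contains {2}.
The only value from 1–6 not eliminated is 5, so B4 = 5.

5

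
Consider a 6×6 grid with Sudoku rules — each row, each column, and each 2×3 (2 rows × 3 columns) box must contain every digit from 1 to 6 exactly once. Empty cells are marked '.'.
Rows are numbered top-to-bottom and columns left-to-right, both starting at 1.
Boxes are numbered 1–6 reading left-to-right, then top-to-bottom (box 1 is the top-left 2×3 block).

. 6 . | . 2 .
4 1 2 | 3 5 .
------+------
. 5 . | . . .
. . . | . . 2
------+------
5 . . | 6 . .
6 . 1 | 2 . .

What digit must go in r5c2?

Cell r5c2 itself could take any of {2, 3, 4} by direct elimination.
Consider where 2 can go in column 2.
r4c2 is out (row 4 already has a 2).
r6c2 is out (row 6 already has a 2).
So the only cell in column 2 that can hold 2 is r5c2.
Therefore r5c2 = 2.

2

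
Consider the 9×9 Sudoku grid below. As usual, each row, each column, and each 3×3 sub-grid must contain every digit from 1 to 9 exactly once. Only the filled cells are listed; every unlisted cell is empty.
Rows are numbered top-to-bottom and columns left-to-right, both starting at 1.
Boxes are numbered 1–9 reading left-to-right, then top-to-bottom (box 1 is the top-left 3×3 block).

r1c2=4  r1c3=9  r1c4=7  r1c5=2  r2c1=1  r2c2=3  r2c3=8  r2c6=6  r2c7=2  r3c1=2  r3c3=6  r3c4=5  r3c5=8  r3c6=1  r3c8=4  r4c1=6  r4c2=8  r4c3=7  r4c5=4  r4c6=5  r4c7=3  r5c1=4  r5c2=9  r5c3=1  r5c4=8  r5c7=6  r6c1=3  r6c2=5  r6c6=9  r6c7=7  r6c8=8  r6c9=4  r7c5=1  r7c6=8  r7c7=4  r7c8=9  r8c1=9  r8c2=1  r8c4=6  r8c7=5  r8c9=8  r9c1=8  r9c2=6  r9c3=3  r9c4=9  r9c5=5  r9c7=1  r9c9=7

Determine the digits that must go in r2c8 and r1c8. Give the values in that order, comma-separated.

7,6

For r2c8:
  Consider where 7 can go in column 8.
  r1c8 is out (row 1 already has a 7).
  r4c8 is out (row 4 already has a 7).
  r5c8 is out (box 6 already has a 7).
  r8c8 is out (box 9 already has a 7).
  r9c8 is out (row 9 already has a 7).
  So the only cell in column 8 that can hold 7 is r2c8.
  So r2c8 = 7.
For r1c8:
  Consider where 6 can go in column 8.
  r2c8 is out (row 2 already has a 6).
  r4c8 is out (row 4 already has a 6).
  r5c8 is out (row 5 already has a 6).
  r8c8 is out (row 8 already has a 6).
  r9c8 is out (row 9 already has a 6).
  So the only cell in column 8 that can hold 6 is r1c8.
  So r1c8 = 6.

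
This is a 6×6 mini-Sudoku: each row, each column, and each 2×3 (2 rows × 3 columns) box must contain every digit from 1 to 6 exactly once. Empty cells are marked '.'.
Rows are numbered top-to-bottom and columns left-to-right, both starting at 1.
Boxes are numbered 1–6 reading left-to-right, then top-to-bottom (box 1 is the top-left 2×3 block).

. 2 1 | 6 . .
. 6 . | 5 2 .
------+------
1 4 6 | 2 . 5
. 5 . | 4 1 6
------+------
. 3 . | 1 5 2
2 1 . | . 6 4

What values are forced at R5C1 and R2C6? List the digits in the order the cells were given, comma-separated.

For R5C1:
  Consider where 6 can go in row 5.
  R5C3 is out (column 3 already has a 6).
  So the only cell in row 5 that can hold 6 is R5C1.
  So R5C1 = 6.
For R2C6:
  Consider where 1 can go in column 6.
  R1C6 is out (row 1 already has a 1).
  So the only cell in column 6 that can hold 1 is R2C6.
  So R2C6 = 1.

6,1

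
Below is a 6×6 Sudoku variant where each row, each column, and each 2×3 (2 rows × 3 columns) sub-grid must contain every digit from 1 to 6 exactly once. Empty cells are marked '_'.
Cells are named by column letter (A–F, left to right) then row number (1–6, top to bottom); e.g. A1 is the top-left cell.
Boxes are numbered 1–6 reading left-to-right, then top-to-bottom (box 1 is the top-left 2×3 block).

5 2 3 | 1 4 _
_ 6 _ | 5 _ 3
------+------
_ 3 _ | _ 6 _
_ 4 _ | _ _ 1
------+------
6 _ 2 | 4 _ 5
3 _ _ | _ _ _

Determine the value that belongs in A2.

Cell A2 itself could take any of {1, 4} by direct elimination.
Consider where 4 can go in column A.
A3 is out (box 3 already has a 4).
A4 is out (row 4 already has a 4).
So the only cell in column A that can hold 4 is A2.
Therefore A2 = 4.

4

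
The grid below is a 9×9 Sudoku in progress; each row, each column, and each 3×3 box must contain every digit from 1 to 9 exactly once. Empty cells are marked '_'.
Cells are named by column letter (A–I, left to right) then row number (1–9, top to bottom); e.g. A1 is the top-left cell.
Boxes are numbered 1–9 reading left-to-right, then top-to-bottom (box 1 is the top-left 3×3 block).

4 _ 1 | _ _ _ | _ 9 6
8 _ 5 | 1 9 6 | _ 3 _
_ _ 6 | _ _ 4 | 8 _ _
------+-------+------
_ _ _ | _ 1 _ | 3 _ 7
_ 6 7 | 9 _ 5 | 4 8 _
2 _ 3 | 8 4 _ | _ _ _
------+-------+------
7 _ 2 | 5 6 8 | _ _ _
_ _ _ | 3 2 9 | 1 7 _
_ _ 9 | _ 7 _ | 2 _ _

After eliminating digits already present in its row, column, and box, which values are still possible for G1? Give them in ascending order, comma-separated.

5,7

Row 1 already contains {1, 4, 6, 9}.
Column G already contains {1, 2, 3, 4, 8}.
Its 3×3 block (box 3) already contains {3, 6, 8, 9}.
Removing those from 1–9 leaves {5, 7} as the candidates for G1.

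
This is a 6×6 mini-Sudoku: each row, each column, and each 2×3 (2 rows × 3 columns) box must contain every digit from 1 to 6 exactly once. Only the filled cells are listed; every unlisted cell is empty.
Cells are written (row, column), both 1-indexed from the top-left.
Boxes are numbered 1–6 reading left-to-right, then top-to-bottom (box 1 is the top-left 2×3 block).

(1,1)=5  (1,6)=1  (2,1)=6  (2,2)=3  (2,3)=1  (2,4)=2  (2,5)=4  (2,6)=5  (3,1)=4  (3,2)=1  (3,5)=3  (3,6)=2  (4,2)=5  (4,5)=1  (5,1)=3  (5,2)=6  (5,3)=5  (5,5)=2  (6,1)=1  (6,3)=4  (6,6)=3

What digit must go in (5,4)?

Cell (5,4) itself could take any of {1, 4} by direct elimination.
Consider where 1 can go in column 4.
(1,4) is out (row 1 already has a 1).
(3,4) is out (row 3 already has a 1).
(4,4) is out (row 4 already has a 1).
(6,4) is out (row 6 already has a 1).
So the only cell in column 4 that can hold 1 is (5,4).
Therefore (5,4) = 1.

1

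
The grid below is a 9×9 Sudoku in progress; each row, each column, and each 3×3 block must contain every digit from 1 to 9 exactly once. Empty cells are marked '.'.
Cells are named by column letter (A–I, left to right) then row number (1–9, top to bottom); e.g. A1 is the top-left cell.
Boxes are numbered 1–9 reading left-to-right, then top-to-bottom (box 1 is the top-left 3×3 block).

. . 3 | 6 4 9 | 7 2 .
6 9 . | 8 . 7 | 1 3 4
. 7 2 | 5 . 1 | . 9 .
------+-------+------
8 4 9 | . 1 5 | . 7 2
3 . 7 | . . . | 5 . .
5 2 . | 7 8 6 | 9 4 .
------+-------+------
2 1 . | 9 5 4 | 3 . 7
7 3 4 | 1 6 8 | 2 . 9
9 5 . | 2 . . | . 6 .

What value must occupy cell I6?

3

Cell I6 itself could take any of {1, 3} by direct elimination.
Consider where 3 can go in column I.
I1 is out (row 1 already has a 3).
I3 is out (box 3 already has a 3).
I5 is out (row 5 already has a 3).
I9 is out (box 9 already has a 3).
So the only cell in column I that can hold 3 is I6.
Therefore I6 = 3.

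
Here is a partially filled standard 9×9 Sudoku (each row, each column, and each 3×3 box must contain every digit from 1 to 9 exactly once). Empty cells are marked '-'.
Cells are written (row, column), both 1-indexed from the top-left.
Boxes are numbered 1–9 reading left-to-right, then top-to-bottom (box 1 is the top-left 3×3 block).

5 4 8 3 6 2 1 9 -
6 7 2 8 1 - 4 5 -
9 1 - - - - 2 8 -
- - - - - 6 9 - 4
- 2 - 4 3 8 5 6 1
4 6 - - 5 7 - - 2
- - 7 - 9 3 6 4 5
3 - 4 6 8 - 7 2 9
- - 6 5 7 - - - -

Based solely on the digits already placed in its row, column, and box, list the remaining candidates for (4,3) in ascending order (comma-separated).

1,3,5

Row 4 already contains {4, 6, 9}.
Column 3 already contains {2, 4, 6, 7, 8}.
Its 3×3 block (box 4) already contains {2, 4, 6}.
Removing those from 1–9 leaves {1, 3, 5} as the candidates for (4,3).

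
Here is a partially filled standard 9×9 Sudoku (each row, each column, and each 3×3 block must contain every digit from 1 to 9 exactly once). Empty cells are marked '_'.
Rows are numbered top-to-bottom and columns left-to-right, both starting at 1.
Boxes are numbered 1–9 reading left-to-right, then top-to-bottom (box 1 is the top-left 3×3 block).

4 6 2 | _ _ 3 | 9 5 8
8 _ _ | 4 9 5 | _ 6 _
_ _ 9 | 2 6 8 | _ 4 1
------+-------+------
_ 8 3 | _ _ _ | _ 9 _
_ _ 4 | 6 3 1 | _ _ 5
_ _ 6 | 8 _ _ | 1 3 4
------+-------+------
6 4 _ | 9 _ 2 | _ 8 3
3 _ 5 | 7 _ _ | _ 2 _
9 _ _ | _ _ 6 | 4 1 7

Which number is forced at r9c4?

3

Cell r9c4 itself could take any of {3, 5} by direct elimination.
Consider where 3 can go in column 4.
r1c4 is out (row 1 already has a 3).
r4c4 is out (row 4 already has a 3).
So the only cell in column 4 that can hold 3 is r9c4.
Therefore r9c4 = 3.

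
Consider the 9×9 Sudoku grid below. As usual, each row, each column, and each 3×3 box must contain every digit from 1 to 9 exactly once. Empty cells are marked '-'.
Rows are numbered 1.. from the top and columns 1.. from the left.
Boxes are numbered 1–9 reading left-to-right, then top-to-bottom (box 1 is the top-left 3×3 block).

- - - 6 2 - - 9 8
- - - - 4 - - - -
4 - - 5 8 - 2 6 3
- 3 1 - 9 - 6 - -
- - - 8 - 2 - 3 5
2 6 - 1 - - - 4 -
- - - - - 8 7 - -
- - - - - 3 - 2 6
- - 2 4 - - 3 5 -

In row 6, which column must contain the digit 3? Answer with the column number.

5

Consider where 3 can go in row 6.
row 6, column 3 is out (box 4 already has a 3).
row 6, column 6 is out (column 6 already has a 3).
row 6, column 7 is out (column 7 already has a 3).
row 6, column 9 is out (column 9 already has a 3).
So the only cell in row 6 that can hold 3 is row 6, column 5.
That is column 5.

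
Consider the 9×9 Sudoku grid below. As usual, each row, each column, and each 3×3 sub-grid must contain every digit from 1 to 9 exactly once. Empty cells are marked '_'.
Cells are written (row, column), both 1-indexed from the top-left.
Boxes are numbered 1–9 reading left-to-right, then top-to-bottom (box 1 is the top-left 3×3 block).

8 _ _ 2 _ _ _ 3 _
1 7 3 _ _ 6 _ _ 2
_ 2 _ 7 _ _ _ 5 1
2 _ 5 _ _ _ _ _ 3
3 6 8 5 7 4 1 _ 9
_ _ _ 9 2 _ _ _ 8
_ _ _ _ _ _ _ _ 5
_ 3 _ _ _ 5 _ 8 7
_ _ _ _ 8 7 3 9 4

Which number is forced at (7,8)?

1

Cell (7,8) itself could take any of {1, 2, 6} by direct elimination.
Consider where 1 can go in box 9.
(7,7) is out (column 7 already has a 1).
(8,7) is out (column 7 already has a 1).
So the only cell in box 9 that can hold 1 is (7,8).
Therefore (7,8) = 1.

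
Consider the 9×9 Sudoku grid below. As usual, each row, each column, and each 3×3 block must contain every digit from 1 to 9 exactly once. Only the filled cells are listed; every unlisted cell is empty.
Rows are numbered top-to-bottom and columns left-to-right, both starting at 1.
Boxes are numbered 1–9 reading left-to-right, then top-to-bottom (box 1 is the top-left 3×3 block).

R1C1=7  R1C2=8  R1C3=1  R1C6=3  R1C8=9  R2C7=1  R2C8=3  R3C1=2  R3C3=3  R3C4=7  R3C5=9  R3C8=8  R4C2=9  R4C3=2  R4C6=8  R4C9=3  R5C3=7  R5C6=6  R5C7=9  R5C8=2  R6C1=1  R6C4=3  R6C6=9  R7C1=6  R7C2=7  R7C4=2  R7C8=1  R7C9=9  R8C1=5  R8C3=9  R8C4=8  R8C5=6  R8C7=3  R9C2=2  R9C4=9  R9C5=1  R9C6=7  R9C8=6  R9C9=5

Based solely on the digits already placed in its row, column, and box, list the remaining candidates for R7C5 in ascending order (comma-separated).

Row 7 already contains {1, 2, 6, 7, 9}.
Column 5 already contains {1, 6, 9}.
Its 3×3 block (box 8) already contains {1, 2, 6, 7, 8, 9}.
Removing those from 1–9 leaves {3, 4, 5} as the candidates for R7C5.

3,4,5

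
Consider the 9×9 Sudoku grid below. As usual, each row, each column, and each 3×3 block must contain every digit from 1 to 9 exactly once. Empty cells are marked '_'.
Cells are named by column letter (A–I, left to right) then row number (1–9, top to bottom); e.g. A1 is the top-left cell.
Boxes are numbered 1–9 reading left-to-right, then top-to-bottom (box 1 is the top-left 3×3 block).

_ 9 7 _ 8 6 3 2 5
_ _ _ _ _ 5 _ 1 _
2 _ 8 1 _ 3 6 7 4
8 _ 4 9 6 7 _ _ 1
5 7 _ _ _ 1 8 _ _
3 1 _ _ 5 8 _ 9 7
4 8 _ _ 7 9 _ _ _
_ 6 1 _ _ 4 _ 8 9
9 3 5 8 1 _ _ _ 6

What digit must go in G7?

1

Cell G7 itself could take any of {1, 2, 5} by direct elimination.
Consider where 1 can go in box 9.
H7 is out (column H already has a 1).
I7 is out (column I already has a 1).
G8 is out (row 8 already has a 1).
G9 is out (row 9 already has a 1).
H9 is out (row 9 already has a 1).
So the only cell in box 9 that can hold 1 is G7.
Therefore G7 = 1.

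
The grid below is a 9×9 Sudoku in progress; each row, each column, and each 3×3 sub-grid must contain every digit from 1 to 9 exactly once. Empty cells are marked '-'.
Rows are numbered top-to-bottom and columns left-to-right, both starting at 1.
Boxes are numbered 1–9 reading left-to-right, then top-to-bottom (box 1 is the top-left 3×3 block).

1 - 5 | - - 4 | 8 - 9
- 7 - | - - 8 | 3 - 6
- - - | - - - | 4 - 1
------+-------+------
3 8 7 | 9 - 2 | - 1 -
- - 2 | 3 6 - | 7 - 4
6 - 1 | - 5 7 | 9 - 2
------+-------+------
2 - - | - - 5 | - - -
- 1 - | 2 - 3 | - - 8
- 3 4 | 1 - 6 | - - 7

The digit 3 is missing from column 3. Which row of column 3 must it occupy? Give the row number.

Consider where 3 can go in column 3.
r2c3 is out (row 2 already has a 3).
r7c3 is out (box 7 already has a 3).
r8c3 is out (row 8 already has a 3).
So the only cell in column 3 that can hold 3 is r3c3.
That is row 3.

3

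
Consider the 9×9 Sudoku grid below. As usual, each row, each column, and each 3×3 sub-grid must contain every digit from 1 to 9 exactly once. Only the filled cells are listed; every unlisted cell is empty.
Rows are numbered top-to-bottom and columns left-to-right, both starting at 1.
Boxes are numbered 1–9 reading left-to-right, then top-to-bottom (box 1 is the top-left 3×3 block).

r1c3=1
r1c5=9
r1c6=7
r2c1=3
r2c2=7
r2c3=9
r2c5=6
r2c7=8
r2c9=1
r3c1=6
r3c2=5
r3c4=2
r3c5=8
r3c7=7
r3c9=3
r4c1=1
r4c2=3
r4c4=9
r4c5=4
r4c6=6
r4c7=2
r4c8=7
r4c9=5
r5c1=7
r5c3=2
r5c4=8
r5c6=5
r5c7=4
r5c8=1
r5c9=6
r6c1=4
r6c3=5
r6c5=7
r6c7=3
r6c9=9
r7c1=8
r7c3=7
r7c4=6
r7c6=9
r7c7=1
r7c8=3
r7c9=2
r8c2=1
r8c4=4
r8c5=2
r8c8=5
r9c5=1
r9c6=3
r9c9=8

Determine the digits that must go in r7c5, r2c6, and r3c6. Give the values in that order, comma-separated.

For r7c5:
  Row 7 already contains {1, 2, 3, 6, 7, 8, 9}.
  Column 5 already contains {1, 2, 4, 6, 7, 8, 9}.
  Its 3×3 block (box 8) already contains {1, 2, 3, 4, 6, 9}.
  The only value from 1–9 not eliminated is 5, so r7c5 = 5.
For r2c6:
  Row 2 already contains {1, 3, 6, 7, 8, 9}.
  Column 6 already contains {3, 5, 6, 7, 9}.
  Its 3×3 block (box 2) already contains {2, 6, 7, 8, 9}.
  The only value from 1–9 not eliminated is 4, so r2c6 = 4.
For r3c6:
  Consider where 1 can go in row 3.
  r3c3 is out (column 3 already has a 1).
  r3c8 is out (column 8 already has a 1).
  So the only cell in row 3 that can hold 1 is r3c6.
  So r3c6 = 1.

5,4,1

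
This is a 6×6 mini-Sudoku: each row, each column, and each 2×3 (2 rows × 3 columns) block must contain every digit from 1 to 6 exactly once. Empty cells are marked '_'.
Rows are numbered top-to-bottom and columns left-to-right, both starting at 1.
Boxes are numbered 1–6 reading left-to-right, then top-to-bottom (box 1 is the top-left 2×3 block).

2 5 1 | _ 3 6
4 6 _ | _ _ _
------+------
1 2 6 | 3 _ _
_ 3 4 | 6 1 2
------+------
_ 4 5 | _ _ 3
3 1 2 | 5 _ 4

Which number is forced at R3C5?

Cell R3C5 itself could take any of {4, 5} by direct elimination.
Consider where 4 can go in box 4.
R3C6 is out (column 6 already has a 4).
So the only cell in box 4 that can hold 4 is R3C5.
Therefore R3C5 = 4.

4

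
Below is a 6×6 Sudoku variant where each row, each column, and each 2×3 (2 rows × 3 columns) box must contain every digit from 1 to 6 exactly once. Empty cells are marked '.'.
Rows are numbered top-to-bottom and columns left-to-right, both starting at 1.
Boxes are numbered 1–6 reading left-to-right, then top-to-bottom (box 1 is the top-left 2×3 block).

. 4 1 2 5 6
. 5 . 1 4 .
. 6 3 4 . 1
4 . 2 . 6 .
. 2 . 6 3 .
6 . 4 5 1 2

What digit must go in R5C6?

4

Row 5 already contains {2, 3, 6}.
Column 6 already contains {1, 2, 6}.
Its 2×3 block (box 6) already contains {1, 2, 3, 5, 6}.
The only value from 1–6 not eliminated is 4, so R5C6 = 4.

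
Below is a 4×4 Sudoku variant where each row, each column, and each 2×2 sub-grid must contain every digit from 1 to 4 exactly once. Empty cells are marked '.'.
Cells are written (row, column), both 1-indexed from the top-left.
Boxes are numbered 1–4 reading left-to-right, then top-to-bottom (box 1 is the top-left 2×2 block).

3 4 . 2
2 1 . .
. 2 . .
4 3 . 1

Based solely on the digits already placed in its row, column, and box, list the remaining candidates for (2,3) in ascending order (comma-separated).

3,4

Row 2 already contains {1, 2}.
Column 3 already contains {}.
Its 2×2 block (box 2) already contains {2}.
Removing those from 1–4 leaves {3, 4} as the candidates for (2,3).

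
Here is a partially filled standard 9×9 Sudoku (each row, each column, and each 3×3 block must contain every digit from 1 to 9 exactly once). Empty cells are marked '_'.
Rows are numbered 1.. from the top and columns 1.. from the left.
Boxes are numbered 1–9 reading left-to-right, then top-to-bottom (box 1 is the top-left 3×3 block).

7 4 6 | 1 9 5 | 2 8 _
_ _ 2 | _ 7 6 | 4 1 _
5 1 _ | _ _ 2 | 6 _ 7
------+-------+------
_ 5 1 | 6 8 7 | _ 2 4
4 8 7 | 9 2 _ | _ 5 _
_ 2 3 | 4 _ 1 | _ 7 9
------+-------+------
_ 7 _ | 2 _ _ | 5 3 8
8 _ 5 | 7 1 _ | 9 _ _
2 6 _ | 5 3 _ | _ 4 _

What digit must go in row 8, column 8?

6

Row 8 already contains {1, 5, 7, 8, 9}.
Column 8 already contains {1, 2, 3, 4, 5, 7, 8}.
Its 3×3 block (box 9) already contains {3, 4, 5, 8, 9}.
The only value from 1–9 not eliminated is 6, so row 8, column 8 = 6.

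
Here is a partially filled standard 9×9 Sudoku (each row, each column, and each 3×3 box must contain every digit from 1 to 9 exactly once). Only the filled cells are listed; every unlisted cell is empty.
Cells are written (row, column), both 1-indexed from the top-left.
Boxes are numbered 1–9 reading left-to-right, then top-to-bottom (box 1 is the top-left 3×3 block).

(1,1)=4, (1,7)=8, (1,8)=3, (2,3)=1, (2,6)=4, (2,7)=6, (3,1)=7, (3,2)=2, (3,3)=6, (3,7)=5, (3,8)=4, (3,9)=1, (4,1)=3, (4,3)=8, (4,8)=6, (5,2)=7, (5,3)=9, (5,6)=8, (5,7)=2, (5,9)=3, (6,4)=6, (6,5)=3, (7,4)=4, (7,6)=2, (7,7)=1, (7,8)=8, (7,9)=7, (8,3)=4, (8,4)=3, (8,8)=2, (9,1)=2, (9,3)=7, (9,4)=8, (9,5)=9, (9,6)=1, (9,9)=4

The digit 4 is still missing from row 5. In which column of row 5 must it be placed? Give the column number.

Consider where 4 can go in row 5.
(5,1) is out (column 1 already has a 4).
(5,4) is out (column 4 already has a 4).
(5,8) is out (column 8 already has a 4).
So the only cell in row 5 that can hold 4 is (5,5).
That is column 5.

5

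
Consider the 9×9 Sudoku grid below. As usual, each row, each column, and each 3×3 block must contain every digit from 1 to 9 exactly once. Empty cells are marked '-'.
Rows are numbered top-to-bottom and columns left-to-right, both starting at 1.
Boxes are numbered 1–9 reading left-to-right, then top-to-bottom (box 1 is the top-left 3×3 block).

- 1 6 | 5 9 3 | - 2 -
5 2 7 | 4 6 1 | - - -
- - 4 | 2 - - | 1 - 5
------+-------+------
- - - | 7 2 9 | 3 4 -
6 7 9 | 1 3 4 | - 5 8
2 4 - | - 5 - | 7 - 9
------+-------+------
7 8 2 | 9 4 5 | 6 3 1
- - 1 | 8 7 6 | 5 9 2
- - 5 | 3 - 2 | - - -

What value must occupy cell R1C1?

Row 1 already contains {1, 2, 3, 5, 6, 9}.
Column 1 already contains {2, 5, 6, 7}.
Its 3×3 block (box 1) already contains {1, 2, 4, 5, 6, 7}.
The only value from 1–9 not eliminated is 8, so R1C1 = 8.

8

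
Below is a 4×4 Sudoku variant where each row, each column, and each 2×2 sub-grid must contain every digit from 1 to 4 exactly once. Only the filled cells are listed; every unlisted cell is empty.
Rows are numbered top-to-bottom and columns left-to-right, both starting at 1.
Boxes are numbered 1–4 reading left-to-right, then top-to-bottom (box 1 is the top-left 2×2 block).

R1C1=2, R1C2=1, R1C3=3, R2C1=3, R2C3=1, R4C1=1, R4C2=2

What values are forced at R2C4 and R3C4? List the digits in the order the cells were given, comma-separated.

2,1

For R2C4:
  Consider where 2 can go in box 2.
  R1C4 is out (row 1 already has a 2).
  So the only cell in box 2 that can hold 2 is R2C4.
  So R2C4 = 2.
For R3C4:
  Consider where 1 can go in column 4.
  R1C4 is out (row 1 already has a 1).
  R2C4 is out (row 2 already has a 1).
  R4C4 is out (row 4 already has a 1).
  So the only cell in column 4 that can hold 1 is R3C4.
  So R3C4 = 1.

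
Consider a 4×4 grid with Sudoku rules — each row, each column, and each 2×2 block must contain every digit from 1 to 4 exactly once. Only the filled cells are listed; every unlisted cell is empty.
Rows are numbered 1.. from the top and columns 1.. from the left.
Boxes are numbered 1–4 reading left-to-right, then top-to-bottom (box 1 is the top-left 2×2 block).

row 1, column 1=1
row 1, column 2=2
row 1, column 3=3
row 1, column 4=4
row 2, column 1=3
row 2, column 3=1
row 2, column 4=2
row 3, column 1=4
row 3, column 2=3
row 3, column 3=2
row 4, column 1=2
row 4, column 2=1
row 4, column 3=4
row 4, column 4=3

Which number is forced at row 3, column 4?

Row 3 already contains {2, 3, 4}.
Column 4 already contains {2, 3, 4}.
Its 2×2 block (box 4) already contains {2, 3, 4}.
The only value from 1–4 not eliminated is 1, so row 3, column 4 = 1.

1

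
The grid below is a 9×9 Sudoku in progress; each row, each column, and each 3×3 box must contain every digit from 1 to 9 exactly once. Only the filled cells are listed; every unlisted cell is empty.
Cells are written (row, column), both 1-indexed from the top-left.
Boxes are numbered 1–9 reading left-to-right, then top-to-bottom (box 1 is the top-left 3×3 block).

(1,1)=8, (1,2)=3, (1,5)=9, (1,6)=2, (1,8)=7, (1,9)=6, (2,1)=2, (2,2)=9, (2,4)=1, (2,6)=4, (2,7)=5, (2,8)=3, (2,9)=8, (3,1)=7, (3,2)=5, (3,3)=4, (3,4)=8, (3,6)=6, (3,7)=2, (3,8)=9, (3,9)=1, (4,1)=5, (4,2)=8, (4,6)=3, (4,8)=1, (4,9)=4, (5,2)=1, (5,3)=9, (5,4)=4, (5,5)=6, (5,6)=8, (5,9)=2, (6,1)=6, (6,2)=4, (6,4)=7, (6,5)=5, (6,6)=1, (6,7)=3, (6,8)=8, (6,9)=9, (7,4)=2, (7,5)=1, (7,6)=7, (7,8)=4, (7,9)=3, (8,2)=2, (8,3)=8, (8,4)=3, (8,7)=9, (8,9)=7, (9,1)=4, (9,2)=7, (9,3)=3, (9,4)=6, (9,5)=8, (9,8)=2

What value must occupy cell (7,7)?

8

Cell (7,7) itself could take any of {6, 8} by direct elimination.
Consider where 8 can go in box 9.
(8,8) is out (row 8 already has a 8).
(9,7) is out (row 9 already has a 8).
(9,9) is out (row 9 already has a 8).
So the only cell in box 9 that can hold 8 is (7,7).
Therefore (7,7) = 8.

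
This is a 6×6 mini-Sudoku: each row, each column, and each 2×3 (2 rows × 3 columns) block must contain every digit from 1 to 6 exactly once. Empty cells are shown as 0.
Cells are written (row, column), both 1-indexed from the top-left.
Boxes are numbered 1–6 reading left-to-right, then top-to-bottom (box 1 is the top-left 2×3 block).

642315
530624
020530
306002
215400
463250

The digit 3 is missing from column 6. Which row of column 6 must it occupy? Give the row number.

5

Consider where 3 can go in column 6.
(3,6) is out (row 3 already has a 3).
(6,6) is out (row 6 already has a 3).
So the only cell in column 6 that can hold 3 is (5,6).
That is row 5.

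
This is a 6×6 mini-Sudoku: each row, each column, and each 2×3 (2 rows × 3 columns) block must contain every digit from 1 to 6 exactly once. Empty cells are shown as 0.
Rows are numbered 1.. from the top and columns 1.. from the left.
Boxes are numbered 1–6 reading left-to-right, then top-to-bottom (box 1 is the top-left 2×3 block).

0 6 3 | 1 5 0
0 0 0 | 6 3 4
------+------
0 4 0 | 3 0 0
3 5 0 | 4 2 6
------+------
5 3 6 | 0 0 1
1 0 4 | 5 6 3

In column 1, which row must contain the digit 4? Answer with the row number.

Consider where 4 can go in column 1.
row 2, column 1 is out (row 2 already has a 4).
row 3, column 1 is out (row 3 already has a 4).
So the only cell in column 1 that can hold 4 is row 1, column 1.
That is row 1.

1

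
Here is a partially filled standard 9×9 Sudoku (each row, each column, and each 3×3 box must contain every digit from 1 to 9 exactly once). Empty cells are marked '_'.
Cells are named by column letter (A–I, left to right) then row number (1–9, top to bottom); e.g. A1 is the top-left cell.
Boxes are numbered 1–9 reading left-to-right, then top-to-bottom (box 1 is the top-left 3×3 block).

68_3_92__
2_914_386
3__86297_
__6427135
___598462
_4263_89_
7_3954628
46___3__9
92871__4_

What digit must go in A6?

Cell A6 itself could take any of {1, 5} by direct elimination.
Consider where 5 can go in row 6.
F6 is out (box 5 already has a 5).
I6 is out (column I already has a 5).
So the only cell in row 6 that can hold 5 is A6.
Therefore A6 = 5.

5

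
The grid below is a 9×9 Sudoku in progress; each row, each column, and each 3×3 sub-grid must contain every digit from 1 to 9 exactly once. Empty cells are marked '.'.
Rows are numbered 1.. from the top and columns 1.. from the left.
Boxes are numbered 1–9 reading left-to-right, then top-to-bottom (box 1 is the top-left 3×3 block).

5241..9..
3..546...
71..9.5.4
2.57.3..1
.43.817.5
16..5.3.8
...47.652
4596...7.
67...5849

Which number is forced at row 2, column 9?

Row 2 already contains {3, 4, 5, 6}.
Column 9 already contains {1, 2, 4, 5, 8, 9}.
Its 3×3 block (box 3) already contains {4, 5, 9}.
The only value from 1–9 not eliminated is 7, so row 2, column 9 = 7.

7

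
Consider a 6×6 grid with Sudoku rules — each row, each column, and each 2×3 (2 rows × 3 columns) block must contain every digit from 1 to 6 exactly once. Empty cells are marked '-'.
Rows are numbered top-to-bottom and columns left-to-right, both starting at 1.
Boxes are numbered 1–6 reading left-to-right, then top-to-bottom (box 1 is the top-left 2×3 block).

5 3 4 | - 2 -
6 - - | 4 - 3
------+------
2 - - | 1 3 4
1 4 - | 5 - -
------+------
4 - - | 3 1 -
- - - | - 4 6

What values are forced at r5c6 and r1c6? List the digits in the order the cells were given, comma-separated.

For r5c6:
  Consider where 5 can go in column 6.
  r1c6 is out (row 1 already has a 5).
  r4c6 is out (row 4 already has a 5).
  So the only cell in column 6 that can hold 5 is r5c6.
  So r5c6 = 5.
For r1c6:
  Row 1 already contains {2, 3, 4, 5}.
  Column 6 already contains {3, 4, 6}.
  Its 2×3 block (box 2) already contains {2, 3, 4}.
  The only value from 1–6 not eliminated is 1, so r1c6 = 1.

5,1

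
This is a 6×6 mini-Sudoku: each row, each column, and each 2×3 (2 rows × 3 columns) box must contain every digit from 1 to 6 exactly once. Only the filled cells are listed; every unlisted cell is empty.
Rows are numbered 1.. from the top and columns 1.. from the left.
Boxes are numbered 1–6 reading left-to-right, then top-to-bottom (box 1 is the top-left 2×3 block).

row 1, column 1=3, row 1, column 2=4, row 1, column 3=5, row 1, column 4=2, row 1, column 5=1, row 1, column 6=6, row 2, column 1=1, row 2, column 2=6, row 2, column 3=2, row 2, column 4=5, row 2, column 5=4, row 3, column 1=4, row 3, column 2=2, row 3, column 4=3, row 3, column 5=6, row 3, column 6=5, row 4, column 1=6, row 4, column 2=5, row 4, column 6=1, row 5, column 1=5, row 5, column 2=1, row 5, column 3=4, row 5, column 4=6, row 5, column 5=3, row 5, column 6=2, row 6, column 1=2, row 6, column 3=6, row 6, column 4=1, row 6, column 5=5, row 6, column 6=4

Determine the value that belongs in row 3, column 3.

1

Row 3 already contains {2, 3, 4, 5, 6}.
Column 3 already contains {2, 4, 5, 6}.
Its 2×3 block (box 3) already contains {2, 4, 5, 6}.
The only value from 1–6 not eliminated is 1, so row 3, column 3 = 1.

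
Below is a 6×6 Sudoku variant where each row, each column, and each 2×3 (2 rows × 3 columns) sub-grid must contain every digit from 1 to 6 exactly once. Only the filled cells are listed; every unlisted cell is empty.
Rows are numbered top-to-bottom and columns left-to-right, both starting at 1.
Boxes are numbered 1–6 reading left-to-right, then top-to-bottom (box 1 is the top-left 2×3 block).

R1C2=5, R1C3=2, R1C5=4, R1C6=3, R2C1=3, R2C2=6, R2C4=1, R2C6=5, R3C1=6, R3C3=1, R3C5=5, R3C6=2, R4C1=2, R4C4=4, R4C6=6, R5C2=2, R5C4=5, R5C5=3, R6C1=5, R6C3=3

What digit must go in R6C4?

2

Cell R6C4 itself could take any of {2, 6} by direct elimination.
Consider where 2 can go in column 4.
R1C4 is out (row 1 already has a 2).
R3C4 is out (row 3 already has a 2).
So the only cell in column 4 that can hold 2 is R6C4.
Therefore R6C4 = 2.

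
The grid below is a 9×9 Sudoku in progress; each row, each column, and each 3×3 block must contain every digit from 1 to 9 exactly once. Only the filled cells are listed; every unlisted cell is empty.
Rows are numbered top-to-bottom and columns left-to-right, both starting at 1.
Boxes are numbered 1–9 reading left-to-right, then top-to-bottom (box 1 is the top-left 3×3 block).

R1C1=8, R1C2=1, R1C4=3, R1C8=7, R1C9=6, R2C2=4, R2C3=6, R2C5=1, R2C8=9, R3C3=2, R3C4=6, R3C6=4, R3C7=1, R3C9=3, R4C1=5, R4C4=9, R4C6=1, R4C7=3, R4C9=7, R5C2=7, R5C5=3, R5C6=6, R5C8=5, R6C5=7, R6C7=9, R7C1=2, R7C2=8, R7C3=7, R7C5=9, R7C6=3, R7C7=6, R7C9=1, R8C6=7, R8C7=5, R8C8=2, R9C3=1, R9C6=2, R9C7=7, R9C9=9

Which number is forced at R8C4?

Cell R8C4 itself could take any of {1, 4, 8} by direct elimination.
Consider where 1 can go in row 8.
R8C1 is out (box 7 already has a 1).
R8C2 is out (column 2 already has a 1).
R8C3 is out (column 3 already has a 1).
R8C5 is out (column 5 already has a 1).
R8C9 is out (column 9 already has a 1).
So the only cell in row 8 that can hold 1 is R8C4.
Therefore R8C4 = 1.

1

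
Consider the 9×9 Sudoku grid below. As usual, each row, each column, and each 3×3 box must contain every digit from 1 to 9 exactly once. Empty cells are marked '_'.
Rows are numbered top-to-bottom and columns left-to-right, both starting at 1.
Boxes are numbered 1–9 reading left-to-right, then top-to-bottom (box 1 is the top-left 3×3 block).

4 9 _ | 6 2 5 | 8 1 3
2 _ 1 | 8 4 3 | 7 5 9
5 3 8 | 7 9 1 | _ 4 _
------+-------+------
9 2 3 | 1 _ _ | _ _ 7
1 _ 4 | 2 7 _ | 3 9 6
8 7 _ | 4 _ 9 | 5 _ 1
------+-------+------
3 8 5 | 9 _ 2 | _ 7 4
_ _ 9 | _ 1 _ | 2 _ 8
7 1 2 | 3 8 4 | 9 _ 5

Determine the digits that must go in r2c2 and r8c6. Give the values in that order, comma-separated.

For r2c2:
  Row 2 already contains {1, 2, 3, 4, 5, 7, 8, 9}.
  Column 2 already contains {1, 2, 3, 7, 8, 9}.
  Its 3×3 block (box 1) already contains {1, 2, 3, 4, 5, 8, 9}.
  The only value from 1–9 not eliminated is 6, so r2c2 = 6.
For r8c6:
  Consider where 7 can go in row 8.
  r8c1 is out (column 1 already has a 7).
  r8c2 is out (column 2 already has a 7).
  r8c4 is out (column 4 already has a 7).
  r8c8 is out (column 8 already has a 7).
  So the only cell in row 8 that can hold 7 is r8c6.
  So r8c6 = 7.

6,7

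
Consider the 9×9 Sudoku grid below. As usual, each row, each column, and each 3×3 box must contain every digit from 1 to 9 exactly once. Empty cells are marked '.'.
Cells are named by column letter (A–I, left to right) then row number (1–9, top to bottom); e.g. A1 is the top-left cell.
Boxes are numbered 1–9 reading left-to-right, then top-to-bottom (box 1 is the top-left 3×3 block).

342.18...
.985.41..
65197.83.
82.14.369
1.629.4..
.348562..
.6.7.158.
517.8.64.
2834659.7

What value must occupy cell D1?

6

Row 1 already contains {1, 2, 3, 4, 8}.
Column D already contains {1, 2, 4, 5, 7, 8, 9}.
Its 3×3 block (box 2) already contains {1, 4, 5, 7, 8, 9}.
The only value from 1–9 not eliminated is 6, so D1 = 6.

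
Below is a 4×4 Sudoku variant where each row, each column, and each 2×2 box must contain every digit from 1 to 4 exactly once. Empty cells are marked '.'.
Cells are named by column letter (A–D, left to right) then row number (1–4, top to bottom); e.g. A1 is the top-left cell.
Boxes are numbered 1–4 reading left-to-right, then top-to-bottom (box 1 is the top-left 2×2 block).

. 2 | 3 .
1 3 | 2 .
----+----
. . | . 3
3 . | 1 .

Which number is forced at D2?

4

Row 2 already contains {1, 2, 3}.
Column D already contains {3}.
Its 2×2 block (box 2) already contains {2, 3}.
The only value from 1–4 not eliminated is 4, so D2 = 4.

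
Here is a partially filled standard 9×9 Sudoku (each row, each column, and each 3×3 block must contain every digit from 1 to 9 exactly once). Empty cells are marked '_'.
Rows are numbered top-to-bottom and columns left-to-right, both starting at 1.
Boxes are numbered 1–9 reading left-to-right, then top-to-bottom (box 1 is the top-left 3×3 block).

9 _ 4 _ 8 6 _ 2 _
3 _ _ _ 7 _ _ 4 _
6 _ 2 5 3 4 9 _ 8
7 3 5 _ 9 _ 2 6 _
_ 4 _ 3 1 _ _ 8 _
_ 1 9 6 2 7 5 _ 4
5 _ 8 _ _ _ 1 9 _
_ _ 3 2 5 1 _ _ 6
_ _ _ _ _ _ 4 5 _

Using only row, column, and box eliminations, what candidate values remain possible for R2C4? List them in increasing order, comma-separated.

Row 2 already contains {3, 4, 7}.
Column 4 already contains {2, 3, 5, 6}.
Its 3×3 block (box 2) already contains {3, 4, 5, 6, 7, 8}.
Removing those from 1–9 leaves {1, 9} as the candidates for R2C4.

1,9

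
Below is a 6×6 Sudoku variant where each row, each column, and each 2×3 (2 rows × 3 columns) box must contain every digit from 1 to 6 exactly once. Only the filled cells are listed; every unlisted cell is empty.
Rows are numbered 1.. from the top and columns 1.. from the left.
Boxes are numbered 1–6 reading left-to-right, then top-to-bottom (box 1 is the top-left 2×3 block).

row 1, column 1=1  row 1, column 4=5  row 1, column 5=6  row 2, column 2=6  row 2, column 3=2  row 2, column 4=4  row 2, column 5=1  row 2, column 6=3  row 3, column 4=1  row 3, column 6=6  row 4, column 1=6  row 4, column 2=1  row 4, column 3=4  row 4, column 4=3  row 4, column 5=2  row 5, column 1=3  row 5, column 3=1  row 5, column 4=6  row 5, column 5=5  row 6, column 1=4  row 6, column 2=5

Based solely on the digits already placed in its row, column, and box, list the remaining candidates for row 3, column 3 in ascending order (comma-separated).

Row 3 already contains {1, 6}.
Column 3 already contains {1, 2, 4}.
Its 2×3 block (box 3) already contains {1, 4, 6}.
Removing those from 1–6 leaves {3, 5} as the candidates for row 3, column 3.

3,5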